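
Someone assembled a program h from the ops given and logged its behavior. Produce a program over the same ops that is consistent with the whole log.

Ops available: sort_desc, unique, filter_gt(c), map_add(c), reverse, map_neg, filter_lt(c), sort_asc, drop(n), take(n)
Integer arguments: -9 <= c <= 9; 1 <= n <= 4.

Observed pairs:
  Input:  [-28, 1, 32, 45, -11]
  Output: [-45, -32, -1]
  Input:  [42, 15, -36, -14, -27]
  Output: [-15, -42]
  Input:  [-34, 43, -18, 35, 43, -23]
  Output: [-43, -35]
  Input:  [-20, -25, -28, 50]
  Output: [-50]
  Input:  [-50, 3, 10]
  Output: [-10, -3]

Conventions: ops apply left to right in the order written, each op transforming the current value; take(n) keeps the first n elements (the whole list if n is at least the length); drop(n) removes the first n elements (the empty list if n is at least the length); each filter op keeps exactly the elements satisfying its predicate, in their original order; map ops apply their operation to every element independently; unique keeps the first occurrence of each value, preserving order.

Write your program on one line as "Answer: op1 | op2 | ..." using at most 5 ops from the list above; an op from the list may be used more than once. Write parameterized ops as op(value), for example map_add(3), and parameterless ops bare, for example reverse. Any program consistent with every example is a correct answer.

filter_gt(-6) | reverse | unique | map_neg

Check, running the answer program on each example:
  [-28, 1, 32, 45, -11] -> [1, 32, 45] -> [45, 32, 1] -> [45, 32, 1] -> [-45, -32, -1]
  [42, 15, -36, -14, -27] -> [42, 15] -> [15, 42] -> [15, 42] -> [-15, -42]
  [-34, 43, -18, 35, 43, -23] -> [43, 35, 43] -> [43, 35, 43] -> [43, 35] -> [-43, -35]
  [-20, -25, -28, 50] -> [50] -> [50] -> [50] -> [-50]
  [-50, 3, 10] -> [3, 10] -> [10, 3] -> [10, 3] -> [-10, -3]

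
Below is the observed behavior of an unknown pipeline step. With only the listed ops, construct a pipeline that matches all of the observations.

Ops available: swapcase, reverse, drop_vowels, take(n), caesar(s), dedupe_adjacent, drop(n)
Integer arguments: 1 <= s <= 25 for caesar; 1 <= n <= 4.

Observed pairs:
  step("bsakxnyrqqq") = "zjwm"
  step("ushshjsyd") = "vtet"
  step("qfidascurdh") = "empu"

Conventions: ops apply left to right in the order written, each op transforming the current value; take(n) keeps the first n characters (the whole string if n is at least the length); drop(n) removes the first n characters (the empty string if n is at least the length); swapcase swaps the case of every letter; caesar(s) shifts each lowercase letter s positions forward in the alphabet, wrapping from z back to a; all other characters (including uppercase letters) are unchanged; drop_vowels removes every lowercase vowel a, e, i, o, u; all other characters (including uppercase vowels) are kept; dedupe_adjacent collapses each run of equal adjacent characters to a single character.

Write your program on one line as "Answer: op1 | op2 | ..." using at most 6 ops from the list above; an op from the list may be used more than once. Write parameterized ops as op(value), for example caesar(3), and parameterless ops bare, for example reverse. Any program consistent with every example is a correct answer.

caesar(20) | drop(2) | take(4) | caesar(1) | reverse | caesar(17)

Check, running the answer program on each example:
  "bsakxnyrqqq" -> "vmuerhslkkk" -> "uerhslkkk" -> "uerh" -> "vfsi" -> "isfv" -> "zjwm"
  "ushshjsyd" -> "ombmbdmsx" -> "bmbdmsx" -> "bmbd" -> "cnce" -> "ecnc" -> "vtet"
  "qfidascurdh" -> "kzcxumwolxb" -> "cxumwolxb" -> "cxum" -> "dyvn" -> "nvyd" -> "empu"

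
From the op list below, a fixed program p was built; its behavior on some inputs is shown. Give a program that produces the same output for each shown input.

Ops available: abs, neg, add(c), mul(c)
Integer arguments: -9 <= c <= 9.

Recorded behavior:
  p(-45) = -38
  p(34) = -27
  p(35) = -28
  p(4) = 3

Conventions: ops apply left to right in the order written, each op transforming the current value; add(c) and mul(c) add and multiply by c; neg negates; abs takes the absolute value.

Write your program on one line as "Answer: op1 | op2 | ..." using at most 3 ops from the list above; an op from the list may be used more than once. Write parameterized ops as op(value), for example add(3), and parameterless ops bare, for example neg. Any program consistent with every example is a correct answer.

abs | neg | add(7)

Check, running the answer program on each example:
  -45 -> 45 -> -45 -> -38
  34 -> 34 -> -34 -> -27
  35 -> 35 -> -35 -> -28
  4 -> 4 -> -4 -> 3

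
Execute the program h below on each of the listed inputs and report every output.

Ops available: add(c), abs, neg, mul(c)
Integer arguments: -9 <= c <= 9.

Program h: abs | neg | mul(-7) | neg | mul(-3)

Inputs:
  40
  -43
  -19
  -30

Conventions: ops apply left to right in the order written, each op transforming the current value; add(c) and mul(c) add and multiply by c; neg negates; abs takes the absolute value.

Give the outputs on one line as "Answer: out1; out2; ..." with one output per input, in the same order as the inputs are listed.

Execution, op by op:
  40 -> 40 -> -40 -> 280 -> -280 -> 840
  -43 -> 43 -> -43 -> 301 -> -301 -> 903
  -19 -> 19 -> -19 -> 133 -> -133 -> 399
  -30 -> 30 -> -30 -> 210 -> -210 -> 630

840; 903; 399; 630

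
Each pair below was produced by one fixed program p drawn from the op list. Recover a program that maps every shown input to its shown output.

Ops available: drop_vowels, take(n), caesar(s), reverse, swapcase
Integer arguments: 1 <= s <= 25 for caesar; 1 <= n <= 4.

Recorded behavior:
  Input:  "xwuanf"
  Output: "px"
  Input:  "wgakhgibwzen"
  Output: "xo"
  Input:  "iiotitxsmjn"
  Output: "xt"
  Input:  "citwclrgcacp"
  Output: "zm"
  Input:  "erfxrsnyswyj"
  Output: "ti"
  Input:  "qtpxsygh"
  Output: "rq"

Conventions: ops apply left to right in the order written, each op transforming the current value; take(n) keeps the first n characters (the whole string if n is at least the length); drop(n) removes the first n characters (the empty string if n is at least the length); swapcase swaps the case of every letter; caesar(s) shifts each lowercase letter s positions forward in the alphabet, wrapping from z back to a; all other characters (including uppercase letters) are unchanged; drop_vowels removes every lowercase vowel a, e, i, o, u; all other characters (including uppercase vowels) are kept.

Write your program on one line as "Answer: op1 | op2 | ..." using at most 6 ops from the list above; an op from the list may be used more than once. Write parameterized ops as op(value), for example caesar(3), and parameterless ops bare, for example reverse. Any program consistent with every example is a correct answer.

caesar(10) | reverse | take(3) | swapcase | take(2) | swapcase

Check, running the answer program on each example:
  "xwuanf" -> "hgekxp" -> "pxkegh" -> "pxk" -> "PXK" -> "PX" -> "px"
  "wgakhgibwzen" -> "gqkurqslgjox" -> "xojglsqrukqg" -> "xoj" -> "XOJ" -> "XO" -> "xo"
  "iiotitxsmjn" -> "ssydsdhcwtx" -> "xtwchdsdyss" -> "xtw" -> "XTW" -> "XT" -> "xt"
  "citwclrgcacp" -> "msdgmvbqmkmz" -> "zmkmqbvmgdsm" -> "zmk" -> "ZMK" -> "ZM" -> "zm"
  "erfxrsnyswyj" -> "obphbcxicgit" -> "tigcixcbhpbo" -> "tig" -> "TIG" -> "TI" -> "ti"
  "qtpxsygh" -> "adzhciqr" -> "rqichzda" -> "rqi" -> "RQI" -> "RQ" -> "rq"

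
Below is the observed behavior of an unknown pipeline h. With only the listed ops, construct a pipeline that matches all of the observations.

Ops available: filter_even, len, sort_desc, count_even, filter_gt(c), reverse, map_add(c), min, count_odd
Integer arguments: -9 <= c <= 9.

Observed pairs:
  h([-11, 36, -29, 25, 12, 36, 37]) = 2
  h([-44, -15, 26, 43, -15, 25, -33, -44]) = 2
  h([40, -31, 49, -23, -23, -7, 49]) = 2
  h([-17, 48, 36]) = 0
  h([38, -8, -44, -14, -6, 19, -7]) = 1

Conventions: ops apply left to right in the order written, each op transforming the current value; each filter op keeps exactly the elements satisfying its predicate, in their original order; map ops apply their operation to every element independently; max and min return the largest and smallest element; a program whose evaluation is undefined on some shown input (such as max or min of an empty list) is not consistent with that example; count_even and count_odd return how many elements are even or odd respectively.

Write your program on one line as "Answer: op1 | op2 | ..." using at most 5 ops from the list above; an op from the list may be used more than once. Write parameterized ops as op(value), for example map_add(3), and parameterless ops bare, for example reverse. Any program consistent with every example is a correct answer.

map_add(-8) | filter_gt(8) | map_add(-2) | sort_desc | count_odd

Check, running the answer program on each example:
  [-11, 36, -29, 25, 12, 36, 37] -> [-19, 28, -37, 17, 4, 28, 29] -> [28, 17, 28, 29] -> [26, 15, 26, 27] -> [27, 26, 26, 15] -> 2
  [-44, -15, 26, 43, -15, 25, -33, -44] -> [-52, -23, 18, 35, -23, 17, -41, -52] -> [18, 35, 17] -> [16, 33, 15] -> [33, 16, 15] -> 2
  [40, -31, 49, -23, -23, -7, 49] -> [32, -39, 41, -31, -31, -15, 41] -> [32, 41, 41] -> [30, 39, 39] -> [39, 39, 30] -> 2
  [-17, 48, 36] -> [-25, 40, 28] -> [40, 28] -> [38, 26] -> [38, 26] -> 0
  [38, -8, -44, -14, -6, 19, -7] -> [30, -16, -52, -22, -14, 11, -15] -> [30, 11] -> [28, 9] -> [28, 9] -> 1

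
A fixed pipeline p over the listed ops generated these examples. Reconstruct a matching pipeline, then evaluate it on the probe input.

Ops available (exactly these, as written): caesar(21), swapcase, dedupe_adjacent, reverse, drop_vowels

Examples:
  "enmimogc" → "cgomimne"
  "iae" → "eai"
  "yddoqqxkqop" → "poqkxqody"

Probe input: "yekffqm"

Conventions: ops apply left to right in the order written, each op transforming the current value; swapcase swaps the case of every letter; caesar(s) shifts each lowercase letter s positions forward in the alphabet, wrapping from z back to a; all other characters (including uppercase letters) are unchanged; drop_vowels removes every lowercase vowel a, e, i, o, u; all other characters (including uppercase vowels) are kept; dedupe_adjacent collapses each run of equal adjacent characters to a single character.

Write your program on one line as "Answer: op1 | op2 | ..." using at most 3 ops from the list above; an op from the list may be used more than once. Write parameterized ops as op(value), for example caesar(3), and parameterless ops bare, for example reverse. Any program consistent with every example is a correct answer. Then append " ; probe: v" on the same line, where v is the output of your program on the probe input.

reverse | dedupe_adjacent ; probe: "mqfkey"

Check, running the answer program on each example:
  "enmimogc" -> "cgomimne" -> "cgomimne"
  "iae" -> "eai" -> "eai"
  "yddoqqxkqop" -> "poqkxqqoddy" -> "poqkxqody"
  probe: "yekffqm" -> "mqffkey" -> "mqfkey"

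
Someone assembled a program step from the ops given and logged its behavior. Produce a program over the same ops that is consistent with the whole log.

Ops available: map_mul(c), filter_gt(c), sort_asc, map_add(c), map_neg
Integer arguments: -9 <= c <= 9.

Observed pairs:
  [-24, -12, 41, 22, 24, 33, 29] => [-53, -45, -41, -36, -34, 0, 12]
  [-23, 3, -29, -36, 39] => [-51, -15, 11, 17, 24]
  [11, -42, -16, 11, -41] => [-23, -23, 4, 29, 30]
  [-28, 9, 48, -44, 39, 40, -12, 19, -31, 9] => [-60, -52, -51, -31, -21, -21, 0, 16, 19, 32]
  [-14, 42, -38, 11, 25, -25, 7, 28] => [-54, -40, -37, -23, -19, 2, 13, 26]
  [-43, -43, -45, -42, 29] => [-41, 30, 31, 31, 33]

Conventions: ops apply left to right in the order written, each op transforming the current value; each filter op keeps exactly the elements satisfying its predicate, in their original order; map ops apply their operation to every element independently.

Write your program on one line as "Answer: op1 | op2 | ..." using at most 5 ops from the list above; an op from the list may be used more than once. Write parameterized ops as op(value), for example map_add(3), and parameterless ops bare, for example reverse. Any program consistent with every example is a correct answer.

map_neg | map_add(-9) | map_add(-3) | sort_asc

Check, running the answer program on each example:
  [-24, -12, 41, 22, 24, 33, 29] -> [24, 12, -41, -22, -24, -33, -29] -> [15, 3, -50, -31, -33, -42, -38] -> [12, 0, -53, -34, -36, -45, -41] -> [-53, -45, -41, -36, -34, 0, 12]
  [-23, 3, -29, -36, 39] -> [23, -3, 29, 36, -39] -> [14, -12, 20, 27, -48] -> [11, -15, 17, 24, -51] -> [-51, -15, 11, 17, 24]
  [11, -42, -16, 11, -41] -> [-11, 42, 16, -11, 41] -> [-20, 33, 7, -20, 32] -> [-23, 30, 4, -23, 29] -> [-23, -23, 4, 29, 30]
  [-28, 9, 48, -44, 39, 40, -12, 19, -31, 9] -> [28, -9, -48, 44, -39, -40, 12, -19, 31, -9] -> [19, -18, -57, 35, -48, -49, 3, -28, 22, -18] -> [16, -21, -60, 32, -51, -52, 0, -31, 19, -21] -> [-60, -52, -51, -31, -21, -21, 0, 16, 19, 32]
  [-14, 42, -38, 11, 25, -25, 7, 28] -> [14, -42, 38, -11, -25, 25, -7, -28] -> [5, -51, 29, -20, -34, 16, -16, -37] -> [2, -54, 26, -23, -37, 13, -19, -40] -> [-54, -40, -37, -23, -19, 2, 13, 26]
  [-43, -43, -45, -42, 29] -> [43, 43, 45, 42, -29] -> [34, 34, 36, 33, -38] -> [31, 31, 33, 30, -41] -> [-41, 30, 31, 31, 33]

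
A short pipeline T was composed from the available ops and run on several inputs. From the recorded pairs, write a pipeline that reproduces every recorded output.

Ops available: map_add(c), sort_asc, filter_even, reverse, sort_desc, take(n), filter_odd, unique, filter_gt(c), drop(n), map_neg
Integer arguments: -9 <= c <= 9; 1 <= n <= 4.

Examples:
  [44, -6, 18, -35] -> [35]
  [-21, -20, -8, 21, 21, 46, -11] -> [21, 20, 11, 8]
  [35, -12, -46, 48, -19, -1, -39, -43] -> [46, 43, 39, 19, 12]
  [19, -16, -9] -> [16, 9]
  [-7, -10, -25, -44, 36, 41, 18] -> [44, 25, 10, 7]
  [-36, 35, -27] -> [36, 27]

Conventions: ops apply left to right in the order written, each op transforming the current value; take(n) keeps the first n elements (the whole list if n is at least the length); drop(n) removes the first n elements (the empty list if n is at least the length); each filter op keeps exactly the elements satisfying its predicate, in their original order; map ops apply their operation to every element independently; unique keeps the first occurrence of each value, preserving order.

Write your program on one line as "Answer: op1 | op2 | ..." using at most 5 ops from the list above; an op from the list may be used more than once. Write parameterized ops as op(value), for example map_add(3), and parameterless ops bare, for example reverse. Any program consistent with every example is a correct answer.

map_neg | reverse | sort_desc | filter_gt(6)

Check, running the answer program on each example:
  [44, -6, 18, -35] -> [-44, 6, -18, 35] -> [35, -18, 6, -44] -> [35, 6, -18, -44] -> [35]
  [-21, -20, -8, 21, 21, 46, -11] -> [21, 20, 8, -21, -21, -46, 11] -> [11, -46, -21, -21, 8, 20, 21] -> [21, 20, 11, 8, -21, -21, -46] -> [21, 20, 11, 8]
  [35, -12, -46, 48, -19, -1, -39, -43] -> [-35, 12, 46, -48, 19, 1, 39, 43] -> [43, 39, 1, 19, -48, 46, 12, -35] -> [46, 43, 39, 19, 12, 1, -35, -48] -> [46, 43, 39, 19, 12]
  [19, -16, -9] -> [-19, 16, 9] -> [9, 16, -19] -> [16, 9, -19] -> [16, 9]
  [-7, -10, -25, -44, 36, 41, 18] -> [7, 10, 25, 44, -36, -41, -18] -> [-18, -41, -36, 44, 25, 10, 7] -> [44, 25, 10, 7, -18, -36, -41] -> [44, 25, 10, 7]
  [-36, 35, -27] -> [36, -35, 27] -> [27, -35, 36] -> [36, 27, -35] -> [36, 27]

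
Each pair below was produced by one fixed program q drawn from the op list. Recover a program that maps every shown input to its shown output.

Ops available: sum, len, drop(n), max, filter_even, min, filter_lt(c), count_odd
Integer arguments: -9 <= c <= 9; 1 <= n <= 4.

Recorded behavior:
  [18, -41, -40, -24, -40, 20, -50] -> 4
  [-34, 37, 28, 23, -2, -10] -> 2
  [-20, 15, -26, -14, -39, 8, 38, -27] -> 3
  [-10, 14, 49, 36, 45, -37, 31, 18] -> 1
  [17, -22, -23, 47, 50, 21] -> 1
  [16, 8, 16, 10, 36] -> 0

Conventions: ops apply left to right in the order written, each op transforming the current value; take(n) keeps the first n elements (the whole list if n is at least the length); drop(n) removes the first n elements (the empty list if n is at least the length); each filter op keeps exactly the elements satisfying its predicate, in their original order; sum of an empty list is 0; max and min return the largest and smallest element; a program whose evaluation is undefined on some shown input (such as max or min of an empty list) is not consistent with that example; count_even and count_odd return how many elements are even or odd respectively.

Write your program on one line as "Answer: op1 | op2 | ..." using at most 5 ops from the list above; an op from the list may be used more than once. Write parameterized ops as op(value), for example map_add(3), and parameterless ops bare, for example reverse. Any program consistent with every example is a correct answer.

filter_lt(6) | filter_lt(-9) | filter_even | len

Check, running the answer program on each example:
  [18, -41, -40, -24, -40, 20, -50] -> [-41, -40, -24, -40, -50] -> [-41, -40, -24, -40, -50] -> [-40, -24, -40, -50] -> 4
  [-34, 37, 28, 23, -2, -10] -> [-34, -2, -10] -> [-34, -10] -> [-34, -10] -> 2
  [-20, 15, -26, -14, -39, 8, 38, -27] -> [-20, -26, -14, -39, -27] -> [-20, -26, -14, -39, -27] -> [-20, -26, -14] -> 3
  [-10, 14, 49, 36, 45, -37, 31, 18] -> [-10, -37] -> [-10, -37] -> [-10] -> 1
  [17, -22, -23, 47, 50, 21] -> [-22, -23] -> [-22, -23] -> [-22] -> 1
  [16, 8, 16, 10, 36] -> [] -> [] -> [] -> 0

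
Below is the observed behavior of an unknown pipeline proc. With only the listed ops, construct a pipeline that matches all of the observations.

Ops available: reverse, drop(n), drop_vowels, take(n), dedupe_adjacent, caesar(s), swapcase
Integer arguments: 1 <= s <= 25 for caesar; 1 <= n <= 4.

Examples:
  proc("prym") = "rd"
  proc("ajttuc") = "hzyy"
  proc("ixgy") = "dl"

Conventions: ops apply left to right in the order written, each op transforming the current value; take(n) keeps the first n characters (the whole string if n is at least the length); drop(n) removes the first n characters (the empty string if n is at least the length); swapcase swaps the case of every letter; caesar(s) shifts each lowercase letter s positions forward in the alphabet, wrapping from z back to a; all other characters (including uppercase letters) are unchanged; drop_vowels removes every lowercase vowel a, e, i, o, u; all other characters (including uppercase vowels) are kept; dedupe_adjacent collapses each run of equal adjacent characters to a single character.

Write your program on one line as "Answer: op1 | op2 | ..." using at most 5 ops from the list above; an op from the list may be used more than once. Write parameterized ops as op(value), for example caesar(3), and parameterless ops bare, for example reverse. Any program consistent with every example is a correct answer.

drop(2) | reverse | caesar(13) | caesar(18)

Check, running the answer program on each example:
  "prym" -> "ym" -> "my" -> "zl" -> "rd"
  "ajttuc" -> "ttuc" -> "cutt" -> "phgg" -> "hzyy"
  "ixgy" -> "gy" -> "yg" -> "lt" -> "dl"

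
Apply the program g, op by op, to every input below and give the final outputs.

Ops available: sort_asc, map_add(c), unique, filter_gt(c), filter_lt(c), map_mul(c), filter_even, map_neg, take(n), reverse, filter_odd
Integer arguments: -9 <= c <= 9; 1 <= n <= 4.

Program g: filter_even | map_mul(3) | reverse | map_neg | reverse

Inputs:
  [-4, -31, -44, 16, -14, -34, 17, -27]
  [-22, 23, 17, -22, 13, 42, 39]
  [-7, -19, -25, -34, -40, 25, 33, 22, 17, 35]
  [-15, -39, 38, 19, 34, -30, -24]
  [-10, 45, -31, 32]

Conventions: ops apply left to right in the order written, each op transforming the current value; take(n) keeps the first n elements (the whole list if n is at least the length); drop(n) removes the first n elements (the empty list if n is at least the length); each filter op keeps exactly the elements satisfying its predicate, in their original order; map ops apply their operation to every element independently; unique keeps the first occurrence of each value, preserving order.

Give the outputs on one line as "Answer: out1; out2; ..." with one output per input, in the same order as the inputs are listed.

[12, 132, -48, 42, 102]; [66, 66, -126]; [102, 120, -66]; [-114, -102, 90, 72]; [30, -96]

Execution, op by op:
  [-4, -31, -44, 16, -14, -34, 17, -27] -> [-4, -44, 16, -14, -34] -> [-12, -132, 48, -42, -102] -> [-102, -42, 48, -132, -12] -> [102, 42, -48, 132, 12] -> [12, 132, -48, 42, 102]
  [-22, 23, 17, -22, 13, 42, 39] -> [-22, -22, 42] -> [-66, -66, 126] -> [126, -66, -66] -> [-126, 66, 66] -> [66, 66, -126]
  [-7, -19, -25, -34, -40, 25, 33, 22, 17, 35] -> [-34, -40, 22] -> [-102, -120, 66] -> [66, -120, -102] -> [-66, 120, 102] -> [102, 120, -66]
  [-15, -39, 38, 19, 34, -30, -24] -> [38, 34, -30, -24] -> [114, 102, -90, -72] -> [-72, -90, 102, 114] -> [72, 90, -102, -114] -> [-114, -102, 90, 72]
  [-10, 45, -31, 32] -> [-10, 32] -> [-30, 96] -> [96, -30] -> [-96, 30] -> [30, -96]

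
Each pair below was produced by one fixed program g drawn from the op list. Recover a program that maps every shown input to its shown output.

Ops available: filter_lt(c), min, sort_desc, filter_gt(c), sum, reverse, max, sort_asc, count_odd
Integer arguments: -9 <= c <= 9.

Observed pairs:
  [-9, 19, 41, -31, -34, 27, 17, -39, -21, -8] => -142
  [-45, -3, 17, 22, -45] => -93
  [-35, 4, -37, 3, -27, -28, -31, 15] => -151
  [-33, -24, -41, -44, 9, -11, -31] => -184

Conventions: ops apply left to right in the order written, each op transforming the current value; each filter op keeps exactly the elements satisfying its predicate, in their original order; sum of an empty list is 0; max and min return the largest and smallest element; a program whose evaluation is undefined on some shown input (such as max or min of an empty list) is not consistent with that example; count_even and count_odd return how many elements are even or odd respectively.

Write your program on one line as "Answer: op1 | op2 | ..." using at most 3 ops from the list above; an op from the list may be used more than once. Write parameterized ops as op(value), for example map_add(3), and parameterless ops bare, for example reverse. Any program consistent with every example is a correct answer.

filter_lt(7) | sort_desc | sum

Check, running the answer program on each example:
  [-9, 19, 41, -31, -34, 27, 17, -39, -21, -8] -> [-9, -31, -34, -39, -21, -8] -> [-8, -9, -21, -31, -34, -39] -> -142
  [-45, -3, 17, 22, -45] -> [-45, -3, -45] -> [-3, -45, -45] -> -93
  [-35, 4, -37, 3, -27, -28, -31, 15] -> [-35, 4, -37, 3, -27, -28, -31] -> [4, 3, -27, -28, -31, -35, -37] -> -151
  [-33, -24, -41, -44, 9, -11, -31] -> [-33, -24, -41, -44, -11, -31] -> [-11, -24, -31, -33, -41, -44] -> -184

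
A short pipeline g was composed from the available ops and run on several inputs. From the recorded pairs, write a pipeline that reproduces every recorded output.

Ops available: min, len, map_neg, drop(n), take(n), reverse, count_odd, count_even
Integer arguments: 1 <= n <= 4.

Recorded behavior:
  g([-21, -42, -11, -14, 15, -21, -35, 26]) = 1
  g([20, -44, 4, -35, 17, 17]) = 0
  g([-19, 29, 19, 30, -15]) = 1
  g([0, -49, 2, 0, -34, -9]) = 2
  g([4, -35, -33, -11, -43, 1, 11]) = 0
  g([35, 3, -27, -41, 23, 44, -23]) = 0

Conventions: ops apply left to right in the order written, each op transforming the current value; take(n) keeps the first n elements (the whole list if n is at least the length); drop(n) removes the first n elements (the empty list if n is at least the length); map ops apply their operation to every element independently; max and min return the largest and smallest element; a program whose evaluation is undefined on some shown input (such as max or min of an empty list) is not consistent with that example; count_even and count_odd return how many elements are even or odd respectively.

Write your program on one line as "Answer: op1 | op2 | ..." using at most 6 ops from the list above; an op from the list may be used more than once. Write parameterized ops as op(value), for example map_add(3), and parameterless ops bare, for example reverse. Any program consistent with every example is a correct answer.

map_neg | drop(3) | take(2) | reverse | count_even

Check, running the answer program on each example:
  [-21, -42, -11, -14, 15, -21, -35, 26] -> [21, 42, 11, 14, -15, 21, 35, -26] -> [14, -15, 21, 35, -26] -> [14, -15] -> [-15, 14] -> 1
  [20, -44, 4, -35, 17, 17] -> [-20, 44, -4, 35, -17, -17] -> [35, -17, -17] -> [35, -17] -> [-17, 35] -> 0
  [-19, 29, 19, 30, -15] -> [19, -29, -19, -30, 15] -> [-30, 15] -> [-30, 15] -> [15, -30] -> 1
  [0, -49, 2, 0, -34, -9] -> [0, 49, -2, 0, 34, 9] -> [0, 34, 9] -> [0, 34] -> [34, 0] -> 2
  [4, -35, -33, -11, -43, 1, 11] -> [-4, 35, 33, 11, 43, -1, -11] -> [11, 43, -1, -11] -> [11, 43] -> [43, 11] -> 0
  [35, 3, -27, -41, 23, 44, -23] -> [-35, -3, 27, 41, -23, -44, 23] -> [41, -23, -44, 23] -> [41, -23] -> [-23, 41] -> 0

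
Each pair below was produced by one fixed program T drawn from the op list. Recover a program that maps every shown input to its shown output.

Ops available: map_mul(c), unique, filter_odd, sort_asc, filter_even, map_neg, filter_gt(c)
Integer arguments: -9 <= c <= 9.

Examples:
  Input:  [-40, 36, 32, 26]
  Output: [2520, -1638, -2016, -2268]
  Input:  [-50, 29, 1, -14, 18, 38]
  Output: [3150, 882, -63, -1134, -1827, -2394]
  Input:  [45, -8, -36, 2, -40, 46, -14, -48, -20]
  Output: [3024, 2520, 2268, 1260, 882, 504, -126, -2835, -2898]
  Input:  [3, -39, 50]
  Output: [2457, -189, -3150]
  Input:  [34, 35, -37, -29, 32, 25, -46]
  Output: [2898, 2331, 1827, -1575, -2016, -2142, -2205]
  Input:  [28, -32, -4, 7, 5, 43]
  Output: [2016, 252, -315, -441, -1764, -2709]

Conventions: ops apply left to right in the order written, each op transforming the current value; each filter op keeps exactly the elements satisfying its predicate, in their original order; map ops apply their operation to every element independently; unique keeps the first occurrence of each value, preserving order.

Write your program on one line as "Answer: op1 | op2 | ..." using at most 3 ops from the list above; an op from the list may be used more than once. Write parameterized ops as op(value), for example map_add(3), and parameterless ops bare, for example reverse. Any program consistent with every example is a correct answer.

map_mul(9) | sort_asc | map_mul(-7)

Check, running the answer program on each example:
  [-40, 36, 32, 26] -> [-360, 324, 288, 234] -> [-360, 234, 288, 324] -> [2520, -1638, -2016, -2268]
  [-50, 29, 1, -14, 18, 38] -> [-450, 261, 9, -126, 162, 342] -> [-450, -126, 9, 162, 261, 342] -> [3150, 882, -63, -1134, -1827, -2394]
  [45, -8, -36, 2, -40, 46, -14, -48, -20] -> [405, -72, -324, 18, -360, 414, -126, -432, -180] -> [-432, -360, -324, -180, -126, -72, 18, 405, 414] -> [3024, 2520, 2268, 1260, 882, 504, -126, -2835, -2898]
  [3, -39, 50] -> [27, -351, 450] -> [-351, 27, 450] -> [2457, -189, -3150]
  [34, 35, -37, -29, 32, 25, -46] -> [306, 315, -333, -261, 288, 225, -414] -> [-414, -333, -261, 225, 288, 306, 315] -> [2898, 2331, 1827, -1575, -2016, -2142, -2205]
  [28, -32, -4, 7, 5, 43] -> [252, -288, -36, 63, 45, 387] -> [-288, -36, 45, 63, 252, 387] -> [2016, 252, -315, -441, -1764, -2709]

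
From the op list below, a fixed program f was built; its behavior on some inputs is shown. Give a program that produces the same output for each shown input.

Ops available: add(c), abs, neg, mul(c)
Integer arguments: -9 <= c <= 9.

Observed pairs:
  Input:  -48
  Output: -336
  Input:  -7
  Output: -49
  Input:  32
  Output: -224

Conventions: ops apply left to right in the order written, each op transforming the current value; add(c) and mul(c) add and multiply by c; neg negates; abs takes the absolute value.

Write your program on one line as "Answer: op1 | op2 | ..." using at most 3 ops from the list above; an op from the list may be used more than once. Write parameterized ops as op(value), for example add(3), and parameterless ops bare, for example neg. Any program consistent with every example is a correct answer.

neg | abs | mul(-7)

Check, running the answer program on each example:
  -48 -> 48 -> 48 -> -336
  -7 -> 7 -> 7 -> -49
  32 -> -32 -> 32 -> -224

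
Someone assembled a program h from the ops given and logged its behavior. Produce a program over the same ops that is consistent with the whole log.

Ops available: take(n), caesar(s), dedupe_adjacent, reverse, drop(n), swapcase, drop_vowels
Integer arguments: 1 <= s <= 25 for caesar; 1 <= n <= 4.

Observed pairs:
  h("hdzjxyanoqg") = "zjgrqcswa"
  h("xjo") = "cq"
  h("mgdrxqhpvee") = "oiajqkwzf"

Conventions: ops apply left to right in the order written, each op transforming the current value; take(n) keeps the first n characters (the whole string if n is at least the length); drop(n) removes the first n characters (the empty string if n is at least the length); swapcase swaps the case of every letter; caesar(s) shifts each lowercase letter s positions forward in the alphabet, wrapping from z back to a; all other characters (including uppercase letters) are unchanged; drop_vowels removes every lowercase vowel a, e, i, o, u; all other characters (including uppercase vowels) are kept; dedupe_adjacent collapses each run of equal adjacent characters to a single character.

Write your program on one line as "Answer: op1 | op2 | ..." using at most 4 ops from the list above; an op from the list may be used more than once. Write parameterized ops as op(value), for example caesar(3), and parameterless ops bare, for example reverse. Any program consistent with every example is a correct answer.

reverse | dedupe_adjacent | drop_vowels | caesar(19)

Check, running the answer program on each example:
  "hdzjxyanoqg" -> "gqonayxjzdh" -> "gqonayxjzdh" -> "gqnyxjzdh" -> "zjgrqcswa"
  "xjo" -> "ojx" -> "ojx" -> "jx" -> "cq"
  "mgdrxqhpvee" -> "eevphqxrdgm" -> "evphqxrdgm" -> "vphqxrdgm" -> "oiajqkwzf"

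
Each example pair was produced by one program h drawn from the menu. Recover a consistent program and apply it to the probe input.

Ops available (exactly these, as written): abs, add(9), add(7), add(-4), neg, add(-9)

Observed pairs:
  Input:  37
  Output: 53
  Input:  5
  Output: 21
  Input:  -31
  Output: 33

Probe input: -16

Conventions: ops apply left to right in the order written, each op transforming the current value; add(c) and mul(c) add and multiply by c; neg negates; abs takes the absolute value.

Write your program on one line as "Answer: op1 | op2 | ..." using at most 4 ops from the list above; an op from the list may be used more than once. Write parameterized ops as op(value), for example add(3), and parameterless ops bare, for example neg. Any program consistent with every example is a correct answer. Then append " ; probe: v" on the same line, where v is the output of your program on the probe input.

add(7) | abs | add(9) ; probe: 18

Check, running the answer program on each example:
  37 -> 44 -> 44 -> 53
  5 -> 12 -> 12 -> 21
  -31 -> -24 -> 24 -> 33
  probe: -16 -> -9 -> 9 -> 18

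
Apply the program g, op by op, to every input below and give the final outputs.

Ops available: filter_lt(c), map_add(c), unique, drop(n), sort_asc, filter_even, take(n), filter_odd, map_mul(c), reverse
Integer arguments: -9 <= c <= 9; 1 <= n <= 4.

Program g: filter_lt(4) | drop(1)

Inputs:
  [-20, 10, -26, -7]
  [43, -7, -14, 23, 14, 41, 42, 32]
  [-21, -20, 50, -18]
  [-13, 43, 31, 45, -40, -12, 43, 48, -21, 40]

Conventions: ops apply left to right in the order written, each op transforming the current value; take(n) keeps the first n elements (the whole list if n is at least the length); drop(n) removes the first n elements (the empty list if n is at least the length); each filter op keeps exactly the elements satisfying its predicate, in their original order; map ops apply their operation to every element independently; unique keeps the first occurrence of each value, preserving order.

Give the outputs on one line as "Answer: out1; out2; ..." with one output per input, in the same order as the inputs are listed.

[-26, -7]; [-14]; [-20, -18]; [-40, -12, -21]

Execution, op by op:
  [-20, 10, -26, -7] -> [-20, -26, -7] -> [-26, -7]
  [43, -7, -14, 23, 14, 41, 42, 32] -> [-7, -14] -> [-14]
  [-21, -20, 50, -18] -> [-21, -20, -18] -> [-20, -18]
  [-13, 43, 31, 45, -40, -12, 43, 48, -21, 40] -> [-13, -40, -12, -21] -> [-40, -12, -21]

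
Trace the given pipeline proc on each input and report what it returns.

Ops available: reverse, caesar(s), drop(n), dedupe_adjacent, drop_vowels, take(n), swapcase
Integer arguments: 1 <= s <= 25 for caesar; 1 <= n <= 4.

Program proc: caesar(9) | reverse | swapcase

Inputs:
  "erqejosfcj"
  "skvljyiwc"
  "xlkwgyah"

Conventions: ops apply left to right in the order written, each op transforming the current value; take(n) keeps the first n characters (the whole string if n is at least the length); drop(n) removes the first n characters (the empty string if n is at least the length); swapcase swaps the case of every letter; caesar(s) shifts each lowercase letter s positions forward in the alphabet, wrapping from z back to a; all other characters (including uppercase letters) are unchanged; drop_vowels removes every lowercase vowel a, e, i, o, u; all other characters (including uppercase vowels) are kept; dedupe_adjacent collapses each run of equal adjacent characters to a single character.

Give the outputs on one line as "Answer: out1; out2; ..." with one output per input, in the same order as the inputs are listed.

"SLOBXSNZAN"; "LFRHSUETB"; "QJHPFTUG"

Execution, op by op:
  "erqejosfcj" -> "naznsxbols" -> "slobxsnzan" -> "SLOBXSNZAN"
  "skvljyiwc" -> "bteushrfl" -> "lfrhsuetb" -> "LFRHSUETB"
  "xlkwgyah" -> "gutfphjq" -> "qjhpftug" -> "QJHPFTUG"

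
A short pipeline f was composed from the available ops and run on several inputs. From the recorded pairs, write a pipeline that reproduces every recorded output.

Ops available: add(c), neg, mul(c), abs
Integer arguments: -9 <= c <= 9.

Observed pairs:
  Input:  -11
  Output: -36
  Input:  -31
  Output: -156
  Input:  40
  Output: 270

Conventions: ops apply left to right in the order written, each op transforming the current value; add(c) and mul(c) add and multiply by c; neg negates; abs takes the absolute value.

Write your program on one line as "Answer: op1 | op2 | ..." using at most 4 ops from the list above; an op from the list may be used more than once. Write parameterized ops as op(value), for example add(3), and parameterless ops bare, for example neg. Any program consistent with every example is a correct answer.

add(9) | neg | add(4) | mul(-6)

Check, running the answer program on each example:
  -11 -> -2 -> 2 -> 6 -> -36
  -31 -> -22 -> 22 -> 26 -> -156
  40 -> 49 -> -49 -> -45 -> 270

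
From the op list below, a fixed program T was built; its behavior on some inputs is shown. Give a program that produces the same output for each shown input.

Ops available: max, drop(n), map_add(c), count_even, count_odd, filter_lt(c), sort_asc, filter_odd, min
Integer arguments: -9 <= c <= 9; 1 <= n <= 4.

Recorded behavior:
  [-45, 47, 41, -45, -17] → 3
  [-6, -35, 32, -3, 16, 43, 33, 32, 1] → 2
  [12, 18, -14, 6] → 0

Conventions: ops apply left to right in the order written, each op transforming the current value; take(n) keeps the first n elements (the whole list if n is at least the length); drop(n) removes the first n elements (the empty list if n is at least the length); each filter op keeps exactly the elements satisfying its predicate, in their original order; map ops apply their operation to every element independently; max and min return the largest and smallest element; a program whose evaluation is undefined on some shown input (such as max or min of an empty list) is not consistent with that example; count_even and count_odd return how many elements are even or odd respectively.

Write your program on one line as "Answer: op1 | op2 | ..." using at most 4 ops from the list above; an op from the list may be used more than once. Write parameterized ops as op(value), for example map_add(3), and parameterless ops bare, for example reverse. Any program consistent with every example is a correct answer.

filter_odd | filter_lt(1) | count_odd

Check, running the answer program on each example:
  [-45, 47, 41, -45, -17] -> [-45, 47, 41, -45, -17] -> [-45, -45, -17] -> 3
  [-6, -35, 32, -3, 16, 43, 33, 32, 1] -> [-35, -3, 43, 33, 1] -> [-35, -3] -> 2
  [12, 18, -14, 6] -> [] -> [] -> 0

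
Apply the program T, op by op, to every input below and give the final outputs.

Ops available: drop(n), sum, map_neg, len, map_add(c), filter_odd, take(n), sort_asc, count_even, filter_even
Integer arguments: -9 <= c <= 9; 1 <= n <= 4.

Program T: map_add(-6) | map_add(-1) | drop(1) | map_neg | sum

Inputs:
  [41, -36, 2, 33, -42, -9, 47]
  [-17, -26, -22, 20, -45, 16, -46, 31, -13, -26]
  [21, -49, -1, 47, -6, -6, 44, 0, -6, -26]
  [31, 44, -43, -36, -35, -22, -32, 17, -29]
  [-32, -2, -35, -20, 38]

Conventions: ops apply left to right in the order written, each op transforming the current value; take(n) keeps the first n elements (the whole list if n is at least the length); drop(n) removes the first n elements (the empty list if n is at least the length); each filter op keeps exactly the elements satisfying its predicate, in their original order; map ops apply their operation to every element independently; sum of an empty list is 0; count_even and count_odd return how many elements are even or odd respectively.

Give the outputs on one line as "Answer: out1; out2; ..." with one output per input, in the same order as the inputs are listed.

Execution, op by op:
  [41, -36, 2, 33, -42, -9, 47] -> [35, -42, -4, 27, -48, -15, 41] -> [34, -43, -5, 26, -49, -16, 40] -> [-43, -5, 26, -49, -16, 40] -> [43, 5, -26, 49, 16, -40] -> 47
  [-17, -26, -22, 20, -45, 16, -46, 31, -13, -26] -> [-23, -32, -28, 14, -51, 10, -52, 25, -19, -32] -> [-24, -33, -29, 13, -52, 9, -53, 24, -20, -33] -> [-33, -29, 13, -52, 9, -53, 24, -20, -33] -> [33, 29, -13, 52, -9, 53, -24, 20, 33] -> 174
  [21, -49, -1, 47, -6, -6, 44, 0, -6, -26] -> [15, -55, -7, 41, -12, -12, 38, -6, -12, -32] -> [14, -56, -8, 40, -13, -13, 37, -7, -13, -33] -> [-56, -8, 40, -13, -13, 37, -7, -13, -33] -> [56, 8, -40, 13, 13, -37, 7, 13, 33] -> 66
  [31, 44, -43, -36, -35, -22, -32, 17, -29] -> [25, 38, -49, -42, -41, -28, -38, 11, -35] -> [24, 37, -50, -43, -42, -29, -39, 10, -36] -> [37, -50, -43, -42, -29, -39, 10, -36] -> [-37, 50, 43, 42, 29, 39, -10, 36] -> 192
  [-32, -2, -35, -20, 38] -> [-38, -8, -41, -26, 32] -> [-39, -9, -42, -27, 31] -> [-9, -42, -27, 31] -> [9, 42, 27, -31] -> 47

47; 174; 66; 192; 47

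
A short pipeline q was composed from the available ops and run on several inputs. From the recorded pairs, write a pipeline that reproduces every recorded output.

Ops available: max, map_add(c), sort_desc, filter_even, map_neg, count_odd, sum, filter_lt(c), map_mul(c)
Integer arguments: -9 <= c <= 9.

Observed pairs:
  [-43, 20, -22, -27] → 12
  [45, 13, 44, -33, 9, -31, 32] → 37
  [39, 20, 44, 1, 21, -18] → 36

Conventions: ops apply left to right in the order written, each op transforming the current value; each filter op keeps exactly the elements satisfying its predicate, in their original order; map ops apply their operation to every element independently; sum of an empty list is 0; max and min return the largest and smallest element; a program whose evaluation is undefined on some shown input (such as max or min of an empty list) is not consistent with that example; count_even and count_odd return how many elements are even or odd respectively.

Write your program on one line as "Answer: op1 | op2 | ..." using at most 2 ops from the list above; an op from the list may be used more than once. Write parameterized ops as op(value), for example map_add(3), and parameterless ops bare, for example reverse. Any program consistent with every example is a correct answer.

map_add(-8) | max

Check, running the answer program on each example:
  [-43, 20, -22, -27] -> [-51, 12, -30, -35] -> 12
  [45, 13, 44, -33, 9, -31, 32] -> [37, 5, 36, -41, 1, -39, 24] -> 37
  [39, 20, 44, 1, 21, -18] -> [31, 12, 36, -7, 13, -26] -> 36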